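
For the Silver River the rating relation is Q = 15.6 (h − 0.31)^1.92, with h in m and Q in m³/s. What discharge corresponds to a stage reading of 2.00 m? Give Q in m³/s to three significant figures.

Q = 15.6 × (2.00 − 0.31)^1.92 = 15.6 × 1.69^1.92 = 42.72 m³/s

42.7 m³/s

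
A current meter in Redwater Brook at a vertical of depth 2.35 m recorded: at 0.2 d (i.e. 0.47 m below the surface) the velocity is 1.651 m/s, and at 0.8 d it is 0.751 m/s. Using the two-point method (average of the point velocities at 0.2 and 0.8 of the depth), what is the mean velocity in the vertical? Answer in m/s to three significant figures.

1.20 m/s

v̄ = (1.651 + 0.751) / 2 = 1.201 m/s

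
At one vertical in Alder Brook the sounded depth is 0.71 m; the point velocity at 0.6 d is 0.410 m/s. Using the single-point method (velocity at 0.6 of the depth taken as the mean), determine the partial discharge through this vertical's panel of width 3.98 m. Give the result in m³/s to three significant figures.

v̄ = v₀.₆ = 0.410 m/s
q = v̄ × d × w = 0.4100 × 0.71 × 3.98 = 1.159 m³/s

1.16 m³/s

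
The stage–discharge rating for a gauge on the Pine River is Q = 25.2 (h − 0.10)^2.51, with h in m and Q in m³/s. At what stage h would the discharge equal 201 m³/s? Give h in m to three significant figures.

2.39 m

h − h₀ = (Q/C)^(1/b) = (201/25.2)^(1/2.51) = 2.287 m
h = 0.10 + 2.287 = 2.387 m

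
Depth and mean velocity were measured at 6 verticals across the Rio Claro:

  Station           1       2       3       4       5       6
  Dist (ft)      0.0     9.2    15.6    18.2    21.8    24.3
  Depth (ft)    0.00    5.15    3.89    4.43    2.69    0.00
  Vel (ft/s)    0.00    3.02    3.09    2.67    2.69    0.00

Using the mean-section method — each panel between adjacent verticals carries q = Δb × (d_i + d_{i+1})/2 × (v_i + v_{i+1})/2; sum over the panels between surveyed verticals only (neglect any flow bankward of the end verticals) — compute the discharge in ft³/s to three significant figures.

194 ft³/s

Panel 1-2: Δb = 9.2 ft, d̄ = (0.00+5.15)/2 = 2.575, v̄ = (0.00+3.02)/2 = 1.51 → q = 9.2×2.575×1.51 = 35.77 ft³/s
Panel 2-3: Δb = 6.4 ft, d̄ = (5.15+3.89)/2 = 4.52, v̄ = (3.02+3.09)/2 = 3.055 → q = 6.4×4.52×3.055 = 88.38 ft³/s
Panel 3-4: Δb = 2.6 ft, d̄ = (3.89+4.43)/2 = 4.16, v̄ = (3.09+2.67)/2 = 2.88 → q = 2.6×4.16×2.88 = 31.15 ft³/s
Panel 4-5: Δb = 3.6 ft, d̄ = (4.43+2.69)/2 = 3.56, v̄ = (2.67+2.69)/2 = 2.68 → q = 3.6×3.56×2.68 = 34.35 ft³/s
Panel 5-6: Δb = 2.5 ft, d̄ = (2.69+0.00)/2 = 1.345, v̄ = (2.69+0.00)/2 = 1.345 → q = 2.5×1.345×1.345 = 4.523 ft³/s
Q = Σ q = 194.2 ft³/s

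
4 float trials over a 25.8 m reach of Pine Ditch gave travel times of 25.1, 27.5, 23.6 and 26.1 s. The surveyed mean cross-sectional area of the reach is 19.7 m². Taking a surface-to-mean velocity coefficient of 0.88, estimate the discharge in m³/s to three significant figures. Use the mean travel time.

t̄ = (25.1 + 27.5 + 23.6 + 26.1) / 4 = 25.575 s
v_surface = L / t̄ = 25.8 / 25.575 = 1.009 m/s
v_mean = 0.88 × 1.009 = 0.8877 m/s
Q = A × v_mean = 19.7 × 0.8877 = 17.49 m³/s

17.5 m³/s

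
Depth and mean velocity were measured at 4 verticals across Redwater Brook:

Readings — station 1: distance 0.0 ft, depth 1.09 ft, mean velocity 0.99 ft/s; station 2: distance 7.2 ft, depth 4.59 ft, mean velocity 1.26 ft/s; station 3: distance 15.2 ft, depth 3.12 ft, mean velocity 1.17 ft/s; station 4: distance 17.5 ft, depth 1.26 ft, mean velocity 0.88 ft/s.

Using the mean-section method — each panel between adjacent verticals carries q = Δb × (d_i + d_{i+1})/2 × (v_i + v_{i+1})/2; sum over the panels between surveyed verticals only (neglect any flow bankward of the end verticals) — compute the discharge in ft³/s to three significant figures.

65.6 ft³/s

Panel 1-2: Δb = 7.2 ft, d̄ = (1.09+4.59)/2 = 2.84, v̄ = (0.99+1.26)/2 = 1.125 → q = 7.2×2.84×1.125 = 23.00 ft³/s
Panel 2-3: Δb = 8 ft, d̄ = (4.59+3.12)/2 = 3.855, v̄ = (1.26+1.17)/2 = 1.215 → q = 8×3.855×1.215 = 37.47 ft³/s
Panel 3-4: Δb = 2.3 ft, d̄ = (3.12+1.26)/2 = 2.19, v̄ = (1.17+0.88)/2 = 1.025 → q = 2.3×2.19×1.025 = 5.163 ft³/s
Q = Σ q = 65.64 ft³/s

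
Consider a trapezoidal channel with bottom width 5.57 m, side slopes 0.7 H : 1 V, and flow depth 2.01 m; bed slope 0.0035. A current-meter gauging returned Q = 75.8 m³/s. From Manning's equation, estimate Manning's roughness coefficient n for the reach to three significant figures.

A = (b + z·y)·y = (5.57 + 0.7×2.01)×2.01 = 14.02 m²
P = b + 2y√(1+z²) = 5.57 + 2×2.01×√(1+0.7²) = 10.48 m
R = A/P = 14.02/10.48 = 1.339 m
n = (1/Q)·A·R^(2/3)·S^(1/2) = (1/75.8) × 14.02 × 1.215 × 0.05916 = 0.01329

0.0133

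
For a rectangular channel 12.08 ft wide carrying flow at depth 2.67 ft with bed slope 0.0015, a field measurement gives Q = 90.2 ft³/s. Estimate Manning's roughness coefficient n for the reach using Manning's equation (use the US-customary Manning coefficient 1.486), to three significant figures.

0.0310

A = b·y = 12.08 × 2.67 = 32.25 ft²
P = b + 2y = 12.08 + 2×2.67 = 17.42 ft
R = A/P = 32.25/17.42 = 1.852 ft
n = (1.486/Q)·A·R^(2/3)·S^(1/2) = (1.486/90.2) × 32.25 × 1.508 × 0.03873 = 0.03103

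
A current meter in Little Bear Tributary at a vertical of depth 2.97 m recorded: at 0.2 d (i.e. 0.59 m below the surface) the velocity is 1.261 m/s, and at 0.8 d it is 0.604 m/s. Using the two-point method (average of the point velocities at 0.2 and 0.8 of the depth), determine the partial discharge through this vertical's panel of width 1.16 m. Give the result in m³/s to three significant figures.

3.21 m³/s

v̄ = (1.261 + 0.604) / 2 = 0.9325 m/s
q = v̄ × d × w = 0.9325 × 2.97 × 1.16 = 3.213 m³/s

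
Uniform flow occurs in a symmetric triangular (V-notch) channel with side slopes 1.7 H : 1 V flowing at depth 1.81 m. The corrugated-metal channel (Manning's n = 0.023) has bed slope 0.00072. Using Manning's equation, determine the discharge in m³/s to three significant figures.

5.51 m³/s

A = z·y² = 1.7×1.81² = 5.569 m²
P = 2y√(1+z²) = 2×1.81×√(1+1.7²) = 7.140 m
R = A/P = 5.569/7.140 = 0.7801 m
Q = (1/n)·A·R^(2/3)·S^(1/2) = (1/0.023) × 5.569 × 0.7801^(2/3) × 0.00072^(1/2) = 5.506 m³/s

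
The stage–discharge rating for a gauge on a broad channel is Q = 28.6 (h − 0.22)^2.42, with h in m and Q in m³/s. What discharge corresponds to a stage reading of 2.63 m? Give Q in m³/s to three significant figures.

Q = 28.6 × (2.63 − 0.22)^2.42 = 28.6 × 2.41^2.42 = 240.4 m³/s

240 m³/s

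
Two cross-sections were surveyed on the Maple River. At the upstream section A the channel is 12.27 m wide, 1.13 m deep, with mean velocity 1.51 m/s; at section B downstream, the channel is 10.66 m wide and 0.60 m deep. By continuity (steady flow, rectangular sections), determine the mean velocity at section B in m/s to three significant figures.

3.27 m/s

Q = A₁V₁ = (12.27×1.13) × 1.51 = 20.94 m³/s
A₂ = 10.66 × 0.60 = 6.396 m²
V₂ = Q/A₂ = 20.94/6.396 = 3.273 m/s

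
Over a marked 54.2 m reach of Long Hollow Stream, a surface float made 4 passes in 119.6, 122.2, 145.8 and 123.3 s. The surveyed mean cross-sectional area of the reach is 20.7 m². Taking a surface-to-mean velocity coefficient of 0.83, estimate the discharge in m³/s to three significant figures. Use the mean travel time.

7.29 m³/s

t̄ = (119.6 + 122.2 + 145.8 + 123.3) / 4 = 127.725 s
v_surface = L / t̄ = 54.2 / 127.725 = 0.4243 m/s
v_mean = 0.83 × 0.4243 = 0.3522 m/s
Q = A × v_mean = 20.7 × 0.3522 = 7.291 m³/s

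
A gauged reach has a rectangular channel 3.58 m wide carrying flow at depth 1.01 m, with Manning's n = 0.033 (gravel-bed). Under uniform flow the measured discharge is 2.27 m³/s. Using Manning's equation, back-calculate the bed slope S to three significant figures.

A = b·y = 3.58 × 1.01 = 3.616 m²
P = b + 2y = 3.58 + 2×1.01 = 5.600 m
R = A/P = 3.616/5.600 = 0.6457 m
S = (Q·n / (1·A·R^(2/3)))² = (2.27×0.033 / (1×3.616×0.7470))² = 0.0007691

0.000769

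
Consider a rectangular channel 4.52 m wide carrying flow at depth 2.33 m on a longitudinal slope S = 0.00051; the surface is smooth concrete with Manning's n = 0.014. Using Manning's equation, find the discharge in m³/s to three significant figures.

18.6 m³/s

A = b·y = 4.52 × 2.33 = 10.53 m²
P = b + 2y = 4.52 + 2×2.33 = 9.180 m
R = A/P = 10.53/9.180 = 1.147 m
Q = (1/n)·A·R^(2/3)·S^(1/2) = (1/0.014) × 10.53 × 1.147^(2/3) × 0.00051^(1/2) = 18.62 m³/s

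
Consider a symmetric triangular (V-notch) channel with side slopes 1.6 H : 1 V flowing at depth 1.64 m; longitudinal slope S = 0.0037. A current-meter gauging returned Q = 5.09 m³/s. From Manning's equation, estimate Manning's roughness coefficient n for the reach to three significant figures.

0.0404

A = z·y² = 1.6×1.64² = 4.303 m²
P = 2y√(1+z²) = 2×1.64×√(1+1.6²) = 6.189 m
R = A/P = 4.303/6.189 = 0.6954 m
n = (1/Q)·A·R^(2/3)·S^(1/2) = (1/5.09) × 4.303 × 0.7849 × 0.06083 = 0.04036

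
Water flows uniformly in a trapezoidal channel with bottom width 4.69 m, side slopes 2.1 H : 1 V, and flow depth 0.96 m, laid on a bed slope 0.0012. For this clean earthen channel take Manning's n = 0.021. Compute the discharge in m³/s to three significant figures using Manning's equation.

A = (b + z·y)·y = (4.69 + 2.1×0.96)×0.96 = 6.438 m²
P = b + 2y√(1+z²) = 4.69 + 2×0.96×√(1+2.1²) = 9.156 m
R = A/P = 6.438/9.156 = 0.7031 m
Q = (1/n)·A·R^(2/3)·S^(1/2) = (1/0.021) × 6.438 × 0.7031^(2/3) × 0.0012^(1/2) = 8.397 m³/s

8.40 m³/s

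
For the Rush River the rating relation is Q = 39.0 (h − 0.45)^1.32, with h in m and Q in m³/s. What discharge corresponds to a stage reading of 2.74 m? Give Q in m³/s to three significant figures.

Q = 39.0 × (2.74 − 0.45)^1.32 = 39.0 × 2.29^1.32 = 116.4 m³/s

116 m³/s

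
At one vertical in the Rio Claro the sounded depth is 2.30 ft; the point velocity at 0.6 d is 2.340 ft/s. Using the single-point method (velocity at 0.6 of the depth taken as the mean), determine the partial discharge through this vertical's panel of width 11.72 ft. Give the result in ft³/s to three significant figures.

v̄ = v₀.₆ = 2.340 ft/s
q = v̄ × d × w = 2.340 × 2.30 × 11.72 = 63.08 ft³/s

63.1 ft³/s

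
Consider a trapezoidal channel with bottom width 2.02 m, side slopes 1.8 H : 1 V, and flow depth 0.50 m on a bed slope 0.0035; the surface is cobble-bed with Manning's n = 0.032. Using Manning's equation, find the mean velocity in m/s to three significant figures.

A = (b + z·y)·y = (2.02 + 1.8×0.50)×0.50 = 1.460 m²
P = b + 2y√(1+z²) = 2.02 + 2×0.50×√(1+1.8²) = 4.079 m
R = A/P = 1.460/4.079 = 0.3579 m
Q = (1/n)·A·R^(2/3)·S^(1/2) = (1/0.032) × 1.460 × 0.3579^(2/3) × 0.0035^(1/2) = 1.361 m³/s
V = Q/A = 1.361/1.460 = 0.9320 m/s

0.932 m/s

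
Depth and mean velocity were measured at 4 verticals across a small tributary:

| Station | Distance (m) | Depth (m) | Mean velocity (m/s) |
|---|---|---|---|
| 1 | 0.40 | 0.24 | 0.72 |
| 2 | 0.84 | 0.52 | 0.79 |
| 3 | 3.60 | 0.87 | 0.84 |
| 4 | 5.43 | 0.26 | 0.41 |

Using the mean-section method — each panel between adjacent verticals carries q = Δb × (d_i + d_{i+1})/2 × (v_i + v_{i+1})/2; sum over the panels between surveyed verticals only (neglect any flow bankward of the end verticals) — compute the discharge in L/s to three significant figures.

Panel 1-2: Δb = 0.44 m, d̄ = (0.24+0.52)/2 = 0.38, v̄ = (0.72+0.79)/2 = 0.755 → q = 0.44×0.38×0.755 = 0.1262 m³/s
Panel 2-3: Δb = 2.76 m, d̄ = (0.52+0.87)/2 = 0.695, v̄ = (0.79+0.84)/2 = 0.815 → q = 2.76×0.695×0.815 = 1.563 m³/s
Panel 3-4: Δb = 1.83 m, d̄ = (0.87+0.26)/2 = 0.565, v̄ = (0.84+0.41)/2 = 0.625 → q = 1.83×0.565×0.625 = 0.6462 m³/s
Q = Σ q = 2.336 m³/s
= 2.336 × 1000 = 2336 L/s

2340 L/s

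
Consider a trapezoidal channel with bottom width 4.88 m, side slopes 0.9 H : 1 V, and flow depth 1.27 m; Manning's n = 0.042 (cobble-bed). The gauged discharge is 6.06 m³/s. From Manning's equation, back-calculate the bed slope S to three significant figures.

A = (b + z·y)·y = (4.88 + 0.9×1.27)×1.27 = 7.649 m²
P = b + 2y√(1+z²) = 4.88 + 2×1.27×√(1+0.9²) = 8.297 m
R = A/P = 7.649/8.297 = 0.9219 m
S = (Q·n / (1·A·R^(2/3)))² = (6.06×0.042 / (1×7.649×0.9472))² = 0.001234

0.00123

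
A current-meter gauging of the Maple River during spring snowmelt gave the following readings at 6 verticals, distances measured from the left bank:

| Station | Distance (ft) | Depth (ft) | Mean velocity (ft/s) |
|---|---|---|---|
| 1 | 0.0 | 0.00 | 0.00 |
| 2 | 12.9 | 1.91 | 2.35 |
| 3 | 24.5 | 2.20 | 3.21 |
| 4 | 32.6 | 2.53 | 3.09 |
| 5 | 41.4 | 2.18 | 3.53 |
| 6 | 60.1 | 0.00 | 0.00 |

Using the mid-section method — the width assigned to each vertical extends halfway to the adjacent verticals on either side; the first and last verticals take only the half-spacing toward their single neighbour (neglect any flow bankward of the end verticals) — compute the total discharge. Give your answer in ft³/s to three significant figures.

296 ft³/s

w_2 = (24.5 − 0.0)/2 = 12.25 ft; q_2 = 2.35 × 1.91 × 12.25 = 54.98 ft³/s
w_3 = (32.6 − 12.9)/2 = 9.85 ft; q_3 = 3.21 × 2.20 × 9.85 = 69.56 ft³/s
w_4 = (41.4 − 24.5)/2 = 8.45 ft; q_4 = 3.09 × 2.53 × 8.45 = 66.06 ft³/s
w_5 = (60.1 − 32.6)/2 = 13.75 ft; q_5 = 3.53 × 2.18 × 13.75 = 105.8 ft³/s
Stations 1, 6 contribute zero (depth or velocity is 0).
Q = Σ qᵢ = 296.4 ft³/s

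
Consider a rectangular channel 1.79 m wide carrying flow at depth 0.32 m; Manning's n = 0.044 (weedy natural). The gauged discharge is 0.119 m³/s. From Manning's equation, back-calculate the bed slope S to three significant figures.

A = b·y = 1.79 × 0.32 = 0.5728 m²
P = b + 2y = 1.79 + 2×0.32 = 2.430 m
R = A/P = 0.5728/2.430 = 0.2357 m
S = (Q·n / (1·A·R^(2/3)))² = (0.119×0.044 / (1×0.5728×0.3816))² = 0.0005738

0.000574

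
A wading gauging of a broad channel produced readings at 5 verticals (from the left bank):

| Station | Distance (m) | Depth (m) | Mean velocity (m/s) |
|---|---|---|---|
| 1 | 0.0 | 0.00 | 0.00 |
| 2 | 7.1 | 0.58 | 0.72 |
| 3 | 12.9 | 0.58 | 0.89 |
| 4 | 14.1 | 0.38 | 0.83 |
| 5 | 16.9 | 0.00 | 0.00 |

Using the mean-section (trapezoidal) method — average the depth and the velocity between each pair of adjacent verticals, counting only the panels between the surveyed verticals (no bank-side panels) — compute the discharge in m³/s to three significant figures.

Panel 1-2: Δb = 7.1 m, d̄ = (0.00+0.58)/2 = 0.29, v̄ = (0.00+0.72)/2 = 0.36 → q = 7.1×0.29×0.36 = 0.7412 m³/s
Panel 2-3: Δb = 5.8 m, d̄ = (0.58+0.58)/2 = 0.58, v̄ = (0.72+0.89)/2 = 0.805 → q = 5.8×0.58×0.805 = 2.708 m³/s
Panel 3-4: Δb = 1.2 m, d̄ = (0.58+0.38)/2 = 0.48, v̄ = (0.89+0.83)/2 = 0.86 → q = 1.2×0.48×0.86 = 0.4954 m³/s
Panel 4-5: Δb = 2.8 m, d̄ = (0.38+0.00)/2 = 0.19, v̄ = (0.83+0.00)/2 = 0.415 → q = 2.8×0.19×0.415 = 0.2208 m³/s
Q = Σ q = 4.165 m³/s

4.17 m³/s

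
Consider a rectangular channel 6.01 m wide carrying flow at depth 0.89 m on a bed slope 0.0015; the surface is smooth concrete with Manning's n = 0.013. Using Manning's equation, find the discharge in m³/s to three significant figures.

A = b·y = 6.01 × 0.89 = 5.349 m²
P = b + 2y = 6.01 + 2×0.89 = 7.790 m
R = A/P = 5.349/7.790 = 0.6866 m
Q = (1/n)·A·R^(2/3)·S^(1/2) = (1/0.013) × 5.349 × 0.6866^(2/3) × 0.0015^(1/2) = 12.40 m³/s

12.4 m³/s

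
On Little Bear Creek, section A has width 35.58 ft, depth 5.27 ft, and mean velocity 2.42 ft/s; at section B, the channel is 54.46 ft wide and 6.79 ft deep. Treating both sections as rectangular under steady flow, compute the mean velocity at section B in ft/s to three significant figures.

1.23 ft/s

Q = A₁V₁ = (35.58×5.27) × 2.42 = 453.8 ft³/s
A₂ = 54.46 × 6.79 = 369.8 ft²
V₂ = Q/A₂ = 453.8/369.8 = 1.227 ft/s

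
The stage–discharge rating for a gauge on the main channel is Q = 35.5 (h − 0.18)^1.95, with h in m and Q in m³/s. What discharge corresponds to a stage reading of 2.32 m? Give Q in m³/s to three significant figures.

157 m³/s

Q = 35.5 × (2.32 − 0.18)^1.95 = 35.5 × 2.14^1.95 = 156.5 m³/s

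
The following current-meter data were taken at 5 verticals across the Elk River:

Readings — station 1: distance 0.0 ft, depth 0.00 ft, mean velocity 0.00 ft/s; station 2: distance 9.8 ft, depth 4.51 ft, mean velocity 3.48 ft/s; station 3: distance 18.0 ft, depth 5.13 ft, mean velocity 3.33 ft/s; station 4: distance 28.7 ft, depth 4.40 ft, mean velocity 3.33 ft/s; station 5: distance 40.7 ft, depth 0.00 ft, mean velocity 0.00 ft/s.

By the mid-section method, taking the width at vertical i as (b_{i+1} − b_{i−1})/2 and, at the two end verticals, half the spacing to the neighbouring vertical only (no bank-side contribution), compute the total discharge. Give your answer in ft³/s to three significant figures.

469 ft³/s

w_2 = (18.0 − 0.0)/2 = 9 ft; q_2 = 3.48 × 4.51 × 9 = 141.3 ft³/s
w_3 = (28.7 − 9.8)/2 = 9.45 ft; q_3 = 3.33 × 5.13 × 9.45 = 161.4 ft³/s
w_4 = (40.7 − 18.0)/2 = 11.35 ft; q_4 = 3.33 × 4.40 × 11.35 = 166.3 ft³/s
Stations 1, 5 contribute zero (depth or velocity is 0).
Q = Σ qᵢ = 469.0 ft³/s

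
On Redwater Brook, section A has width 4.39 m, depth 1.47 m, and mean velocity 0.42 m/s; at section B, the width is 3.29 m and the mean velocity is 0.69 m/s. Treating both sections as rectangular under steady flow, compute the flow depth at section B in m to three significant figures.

1.19 m

Q = A₁V₁ = (4.39×1.47) × 0.42 = 2.710 m³/s
d₂ = Q/(b₂ V₂) = 2.710/(3.29×0.69) = 1.194 m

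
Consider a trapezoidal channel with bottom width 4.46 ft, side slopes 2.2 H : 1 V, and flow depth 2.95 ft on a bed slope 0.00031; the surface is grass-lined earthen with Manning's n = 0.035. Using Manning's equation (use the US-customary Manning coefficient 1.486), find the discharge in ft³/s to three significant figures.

A = (b + z·y)·y = (4.46 + 2.2×2.95)×2.95 = 32.30 ft²
P = b + 2y√(1+z²) = 4.46 + 2×2.95×√(1+2.2²) = 18.72 ft
R = A/P = 32.30/18.72 = 1.726 ft
Q = (1.486/n)·A·R^(2/3)·S^(1/2) = (1.486/0.035) × 32.30 × 1.726^(2/3) × 0.00031^(1/2) = 34.74 ft³/s

34.7 ft³/s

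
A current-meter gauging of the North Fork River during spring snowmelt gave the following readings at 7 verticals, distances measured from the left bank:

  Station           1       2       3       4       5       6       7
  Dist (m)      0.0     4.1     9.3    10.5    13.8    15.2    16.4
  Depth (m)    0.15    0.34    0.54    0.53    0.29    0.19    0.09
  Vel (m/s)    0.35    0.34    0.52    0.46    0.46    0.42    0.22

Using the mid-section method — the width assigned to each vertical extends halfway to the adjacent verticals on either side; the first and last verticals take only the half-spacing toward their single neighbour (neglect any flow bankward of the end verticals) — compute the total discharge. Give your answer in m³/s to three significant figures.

w_1 = (4.1 − 0.0)/2 = 2.05 m; q_1 = 0.35 × 0.15 × 2.05 = 0.1076 m³/s
w_2 = (9.3 − 0.0)/2 = 4.65 m; q_2 = 0.34 × 0.34 × 4.65 = 0.5375 m³/s
w_3 = (10.5 − 4.1)/2 = 3.2 m; q_3 = 0.52 × 0.54 × 3.2 = 0.8986 m³/s
w_4 = (13.8 − 9.3)/2 = 2.25 m; q_4 = 0.46 × 0.53 × 2.25 = 0.5486 m³/s
w_5 = (15.2 − 10.5)/2 = 2.35 m; q_5 = 0.46 × 0.29 × 2.35 = 0.3135 m³/s
w_6 = (16.4 − 13.8)/2 = 1.3 m; q_6 = 0.42 × 0.19 × 1.3 = 0.1037 m³/s
w_7 = (16.4 − 15.2)/2 = 0.6 m; q_7 = 0.22 × 0.09 × 0.6 = 0.01188 m³/s
Q = Σ qᵢ = 2.521 m³/s

2.52 m³/s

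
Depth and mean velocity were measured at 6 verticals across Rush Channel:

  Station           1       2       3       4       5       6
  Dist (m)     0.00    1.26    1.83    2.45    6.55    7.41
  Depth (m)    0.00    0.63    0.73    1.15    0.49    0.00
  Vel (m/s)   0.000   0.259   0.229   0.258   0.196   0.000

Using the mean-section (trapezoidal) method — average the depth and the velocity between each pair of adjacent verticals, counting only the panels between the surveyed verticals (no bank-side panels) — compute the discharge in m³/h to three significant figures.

3860 m³/h

Panel 1-2: Δb = 1.26 m, d̄ = (0.00+0.63)/2 = 0.315, v̄ = (0.000+0.259)/2 = 0.1295 → q = 1.26×0.315×0.1295 = 0.05140 m³/s
Panel 2-3: Δb = 0.57 m, d̄ = (0.63+0.73)/2 = 0.68, v̄ = (0.259+0.229)/2 = 0.244 → q = 0.57×0.68×0.244 = 0.09457 m³/s
Panel 3-4: Δb = 0.62 m, d̄ = (0.73+1.15)/2 = 0.94, v̄ = (0.229+0.258)/2 = 0.2435 → q = 0.62×0.94×0.2435 = 0.1419 m³/s
Panel 4-5: Δb = 4.1 m, d̄ = (1.15+0.49)/2 = 0.82, v̄ = (0.258+0.196)/2 = 0.227 → q = 4.1×0.82×0.227 = 0.7632 m³/s
Panel 5-6: Δb = 0.86 m, d̄ = (0.49+0.00)/2 = 0.245, v̄ = (0.196+0.000)/2 = 0.098 → q = 0.86×0.245×0.098 = 0.02065 m³/s
Q = Σ q = 1.072 m³/s
= 1.072 × 3600 = 3858 m³/h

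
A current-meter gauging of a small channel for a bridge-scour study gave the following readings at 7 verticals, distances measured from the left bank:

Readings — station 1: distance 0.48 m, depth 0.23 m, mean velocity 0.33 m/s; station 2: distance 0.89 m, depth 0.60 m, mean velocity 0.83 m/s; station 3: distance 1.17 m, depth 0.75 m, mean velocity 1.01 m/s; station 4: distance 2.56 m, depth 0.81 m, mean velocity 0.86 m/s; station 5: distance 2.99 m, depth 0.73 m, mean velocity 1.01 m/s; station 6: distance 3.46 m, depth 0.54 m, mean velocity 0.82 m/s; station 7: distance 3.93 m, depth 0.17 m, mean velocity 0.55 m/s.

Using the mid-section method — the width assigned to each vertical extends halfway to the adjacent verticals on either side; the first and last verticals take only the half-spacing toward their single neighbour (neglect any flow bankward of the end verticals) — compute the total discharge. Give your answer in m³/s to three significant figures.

2.02 m³/s

w_1 = (0.89 − 0.48)/2 = 0.205 m; q_1 = 0.33 × 0.23 × 0.205 = 0.01556 m³/s
w_2 = (1.17 − 0.48)/2 = 0.345 m; q_2 = 0.83 × 0.60 × 0.345 = 0.1718 m³/s
w_3 = (2.56 − 0.89)/2 = 0.835 m; q_3 = 1.01 × 0.75 × 0.835 = 0.6325 m³/s
w_4 = (2.99 − 1.17)/2 = 0.91 m; q_4 = 0.86 × 0.81 × 0.91 = 0.6339 m³/s
w_5 = (3.46 − 2.56)/2 = 0.45 m; q_5 = 1.01 × 0.73 × 0.45 = 0.3318 m³/s
w_6 = (3.93 − 2.99)/2 = 0.47 m; q_6 = 0.82 × 0.54 × 0.47 = 0.2081 m³/s
w_7 = (3.93 − 3.46)/2 = 0.235 m; q_7 = 0.55 × 0.17 × 0.235 = 0.02197 m³/s
Q = Σ qᵢ = 2.016 m³/s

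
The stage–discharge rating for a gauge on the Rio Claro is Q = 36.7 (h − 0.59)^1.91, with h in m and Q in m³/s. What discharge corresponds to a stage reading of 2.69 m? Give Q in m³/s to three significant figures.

Q = 36.7 × (2.69 − 0.59)^1.91 = 36.7 × 2.1^1.91 = 151.4 m³/s

151 m³/s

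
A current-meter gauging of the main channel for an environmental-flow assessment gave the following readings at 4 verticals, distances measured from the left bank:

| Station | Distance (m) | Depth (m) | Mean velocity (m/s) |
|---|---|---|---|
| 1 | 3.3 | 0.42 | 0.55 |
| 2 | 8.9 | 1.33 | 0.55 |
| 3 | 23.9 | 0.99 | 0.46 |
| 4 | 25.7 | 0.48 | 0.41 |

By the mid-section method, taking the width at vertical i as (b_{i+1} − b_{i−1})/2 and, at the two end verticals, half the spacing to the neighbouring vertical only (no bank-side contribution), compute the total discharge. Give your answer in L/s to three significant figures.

w_1 = (8.9 − 3.3)/2 = 2.8 m; q_1 = 0.55 × 0.42 × 2.8 = 0.6468 m³/s
w_2 = (23.9 − 3.3)/2 = 10.3 m; q_2 = 0.55 × 1.33 × 10.3 = 7.534 m³/s
w_3 = (25.7 − 8.9)/2 = 8.4 m; q_3 = 0.46 × 0.99 × 8.4 = 3.825 m³/s
w_4 = (25.7 − 23.9)/2 = 0.9 m; q_4 = 0.41 × 0.48 × 0.9 = 0.1771 m³/s
Q = Σ qᵢ = 12.18 m³/s
= 12.18 × 1000 = 12180 L/s

12200 L/s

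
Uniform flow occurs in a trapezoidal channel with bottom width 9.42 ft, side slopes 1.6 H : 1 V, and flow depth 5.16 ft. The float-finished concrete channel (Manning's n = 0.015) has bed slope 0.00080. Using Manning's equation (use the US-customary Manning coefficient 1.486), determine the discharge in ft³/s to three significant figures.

A = (b + z·y)·y = (9.42 + 1.6×5.16)×5.16 = 91.21 ft²
P = b + 2y√(1+z²) = 9.42 + 2×5.16×√(1+1.6²) = 28.89 ft
R = A/P = 91.21/28.89 = 3.157 ft
Q = (1.486/n)·A·R^(2/3)·S^(1/2) = (1.486/0.015) × 91.21 × 3.157^(2/3) × 0.00080^(1/2) = 550.0 ft³/s

550 ft³/s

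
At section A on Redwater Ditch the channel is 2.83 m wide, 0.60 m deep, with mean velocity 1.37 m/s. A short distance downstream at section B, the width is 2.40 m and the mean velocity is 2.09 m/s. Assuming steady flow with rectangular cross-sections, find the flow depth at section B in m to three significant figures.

Q = A₁V₁ = (2.83×0.60) × 1.37 = 2.326 m³/s
d₂ = Q/(b₂ V₂) = 2.326/(2.40×2.09) = 0.4638 m

0.464 m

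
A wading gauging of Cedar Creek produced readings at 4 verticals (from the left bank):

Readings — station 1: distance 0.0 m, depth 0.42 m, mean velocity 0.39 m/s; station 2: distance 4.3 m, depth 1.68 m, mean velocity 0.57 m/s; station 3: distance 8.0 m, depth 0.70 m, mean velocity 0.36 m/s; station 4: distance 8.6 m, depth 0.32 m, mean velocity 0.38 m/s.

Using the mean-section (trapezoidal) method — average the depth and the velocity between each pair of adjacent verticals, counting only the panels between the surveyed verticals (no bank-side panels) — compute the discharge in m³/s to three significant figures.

4.33 m³/s

Panel 1-2: Δb = 4.3 m, d̄ = (0.42+1.68)/2 = 1.05, v̄ = (0.39+0.57)/2 = 0.48 → q = 4.3×1.05×0.48 = 2.167 m³/s
Panel 2-3: Δb = 3.7 m, d̄ = (1.68+0.70)/2 = 1.19, v̄ = (0.57+0.36)/2 = 0.465 → q = 3.7×1.19×0.465 = 2.047 m³/s
Panel 3-4: Δb = 0.6 m, d̄ = (0.70+0.32)/2 = 0.51, v̄ = (0.36+0.38)/2 = 0.37 → q = 0.6×0.51×0.37 = 0.1132 m³/s
Q = Σ q = 4.328 m³/s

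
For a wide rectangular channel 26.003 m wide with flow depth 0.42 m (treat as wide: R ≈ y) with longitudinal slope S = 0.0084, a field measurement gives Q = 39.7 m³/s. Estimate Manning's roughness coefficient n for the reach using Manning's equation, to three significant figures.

A = b·y = 26.003 × 0.42 = 10.92 m²
Wide channel: R ≈ y = 0.42 m
n = (1/Q)·A·R^(2/3)·S^(1/2) = (1/39.7) × 10.92 × 0.5608 × 0.09165 = 0.01414

0.0141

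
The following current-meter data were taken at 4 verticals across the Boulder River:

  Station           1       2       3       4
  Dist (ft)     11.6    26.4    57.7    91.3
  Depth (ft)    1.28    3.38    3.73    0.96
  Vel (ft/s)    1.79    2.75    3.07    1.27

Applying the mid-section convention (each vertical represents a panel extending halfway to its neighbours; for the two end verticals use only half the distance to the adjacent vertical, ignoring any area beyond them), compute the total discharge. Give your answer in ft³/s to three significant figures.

623 ft³/s

w_1 = (26.4 − 11.6)/2 = 7.4 ft; q_1 = 1.79 × 1.28 × 7.4 = 16.95 ft³/s
w_2 = (57.7 − 11.6)/2 = 23.05 ft; q_2 = 2.75 × 3.38 × 23.05 = 214.2 ft³/s
w_3 = (91.3 − 26.4)/2 = 32.45 ft; q_3 = 3.07 × 3.73 × 32.45 = 371.6 ft³/s
w_4 = (91.3 − 57.7)/2 = 16.8 ft; q_4 = 1.27 × 0.96 × 16.8 = 20.48 ft³/s
Q = Σ qᵢ = 623.3 ft³/s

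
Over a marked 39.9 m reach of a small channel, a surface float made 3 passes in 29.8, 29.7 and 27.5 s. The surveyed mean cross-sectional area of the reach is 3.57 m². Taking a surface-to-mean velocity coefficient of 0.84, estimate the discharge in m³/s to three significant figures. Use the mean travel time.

t̄ = (29.8 + 29.7 + 27.5) / 3 = 29 s
v_surface = L / t̄ = 39.9 / 29 = 1.376 m/s
v_mean = 0.84 × 1.376 = 1.156 m/s
Q = A × v_mean = 3.57 × 1.156 = 4.126 m³/s

4.13 m³/s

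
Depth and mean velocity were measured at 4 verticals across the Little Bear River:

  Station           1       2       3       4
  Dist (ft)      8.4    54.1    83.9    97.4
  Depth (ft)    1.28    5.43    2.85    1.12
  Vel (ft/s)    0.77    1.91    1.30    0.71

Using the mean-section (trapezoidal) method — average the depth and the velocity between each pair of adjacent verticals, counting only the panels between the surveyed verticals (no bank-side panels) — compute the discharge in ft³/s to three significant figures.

430 ft³/s

Panel 1-2: Δb = 45.7 ft, d̄ = (1.28+5.43)/2 = 3.355, v̄ = (0.77+1.91)/2 = 1.34 → q = 45.7×3.355×1.34 = 205.5 ft³/s
Panel 2-3: Δb = 29.8 ft, d̄ = (5.43+2.85)/2 = 4.14, v̄ = (1.91+1.30)/2 = 1.605 → q = 29.8×4.14×1.605 = 198.0 ft³/s
Panel 3-4: Δb = 13.5 ft, d̄ = (2.85+1.12)/2 = 1.985, v̄ = (1.30+0.71)/2 = 1.005 → q = 13.5×1.985×1.005 = 26.93 ft³/s
Q = Σ q = 430.4 ft³/s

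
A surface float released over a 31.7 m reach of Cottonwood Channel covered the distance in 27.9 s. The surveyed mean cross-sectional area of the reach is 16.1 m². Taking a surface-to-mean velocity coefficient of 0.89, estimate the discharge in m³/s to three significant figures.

16.3 m³/s

v_surface = L / t̄ = 31.7 / 27.9 = 1.136 m/s
v_mean = 0.89 × 1.136 = 1.011 m/s
Q = A × v_mean = 16.1 × 1.011 = 16.28 m³/s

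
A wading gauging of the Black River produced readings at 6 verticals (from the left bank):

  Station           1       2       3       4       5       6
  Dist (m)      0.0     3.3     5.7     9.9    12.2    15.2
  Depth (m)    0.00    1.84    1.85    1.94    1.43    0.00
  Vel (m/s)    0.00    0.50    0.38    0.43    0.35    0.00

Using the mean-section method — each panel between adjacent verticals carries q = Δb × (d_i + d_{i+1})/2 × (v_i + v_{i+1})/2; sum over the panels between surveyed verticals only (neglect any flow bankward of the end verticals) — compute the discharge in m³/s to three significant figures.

Panel 1-2: Δb = 3.3 m, d̄ = (0.00+1.84)/2 = 0.92, v̄ = (0.00+0.50)/2 = 0.25 → q = 3.3×0.92×0.25 = 0.7590 m³/s
Panel 2-3: Δb = 2.4 m, d̄ = (1.84+1.85)/2 = 1.845, v̄ = (0.50+0.38)/2 = 0.44 → q = 2.4×1.845×0.44 = 1.948 m³/s
Panel 3-4: Δb = 4.2 m, d̄ = (1.85+1.94)/2 = 1.895, v̄ = (0.38+0.43)/2 = 0.405 → q = 4.2×1.895×0.405 = 3.223 m³/s
Panel 4-5: Δb = 2.3 m, d̄ = (1.94+1.43)/2 = 1.685, v̄ = (0.43+0.35)/2 = 0.39 → q = 2.3×1.685×0.39 = 1.511 m³/s
Panel 5-6: Δb = 3 m, d̄ = (1.43+0.00)/2 = 0.715, v̄ = (0.35+0.00)/2 = 0.175 → q = 3×0.715×0.175 = 0.3754 m³/s
Q = Σ q = 7.818 m³/s

7.82 m³/s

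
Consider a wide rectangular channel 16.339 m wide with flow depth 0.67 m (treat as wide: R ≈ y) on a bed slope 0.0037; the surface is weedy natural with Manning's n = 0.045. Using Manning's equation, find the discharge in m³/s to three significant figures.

A = b·y = 16.339 × 0.67 = 10.95 m²
Wide channel: R ≈ y = 0.67 m
Q = (1/n)·A·R^(2/3)·S^(1/2) = (1/0.045) × 10.95 × 0.6700^(2/3) × 0.0037^(1/2) = 11.33 m³/s

11.3 m³/s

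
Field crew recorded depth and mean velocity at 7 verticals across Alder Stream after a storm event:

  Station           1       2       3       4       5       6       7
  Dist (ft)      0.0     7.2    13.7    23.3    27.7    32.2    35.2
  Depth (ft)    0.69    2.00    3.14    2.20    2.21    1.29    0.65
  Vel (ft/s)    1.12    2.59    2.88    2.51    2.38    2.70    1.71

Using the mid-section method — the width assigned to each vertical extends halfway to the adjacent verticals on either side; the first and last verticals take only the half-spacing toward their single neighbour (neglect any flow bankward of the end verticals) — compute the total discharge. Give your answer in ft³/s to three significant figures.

188 ft³/s

w_1 = (7.2 − 0.0)/2 = 3.6 ft; q_1 = 1.12 × 0.69 × 3.6 = 2.782 ft³/s
w_2 = (13.7 − 0.0)/2 = 6.85 ft; q_2 = 2.59 × 2.00 × 6.85 = 35.48 ft³/s
w_3 = (23.3 − 7.2)/2 = 8.05 ft; q_3 = 2.88 × 3.14 × 8.05 = 72.80 ft³/s
w_4 = (27.7 − 13.7)/2 = 7 ft; q_4 = 2.51 × 2.20 × 7 = 38.65 ft³/s
w_5 = (32.2 − 23.3)/2 = 4.45 ft; q_5 = 2.38 × 2.21 × 4.45 = 23.41 ft³/s
w_6 = (35.2 − 27.7)/2 = 3.75 ft; q_6 = 2.70 × 1.29 × 3.75 = 13.06 ft³/s
w_7 = (35.2 − 32.2)/2 = 1.5 ft; q_7 = 1.71 × 0.65 × 1.5 = 1.667 ft³/s
Q = Σ qᵢ = 187.9 ft³/s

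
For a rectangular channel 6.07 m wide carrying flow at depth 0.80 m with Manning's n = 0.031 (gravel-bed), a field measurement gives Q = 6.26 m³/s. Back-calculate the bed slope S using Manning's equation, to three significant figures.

0.00294

A = b·y = 6.07 × 0.80 = 4.856 m²
P = b + 2y = 6.07 + 2×0.80 = 7.670 m
R = A/P = 4.856/7.670 = 0.6331 m
S = (Q·n / (1·A·R^(2/3)))² = (6.26×0.031 / (1×4.856×0.7373))² = 0.002938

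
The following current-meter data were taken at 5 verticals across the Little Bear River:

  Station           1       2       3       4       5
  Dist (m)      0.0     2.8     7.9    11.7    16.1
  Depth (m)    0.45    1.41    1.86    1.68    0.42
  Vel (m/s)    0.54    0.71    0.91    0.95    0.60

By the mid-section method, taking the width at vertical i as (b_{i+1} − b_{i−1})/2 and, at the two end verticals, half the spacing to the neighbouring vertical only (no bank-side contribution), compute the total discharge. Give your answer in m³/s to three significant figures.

w_1 = (2.8 − 0.0)/2 = 1.4 m; q_1 = 0.54 × 0.45 × 1.4 = 0.3402 m³/s
w_2 = (7.9 − 0.0)/2 = 3.95 m; q_2 = 0.71 × 1.41 × 3.95 = 3.954 m³/s
w_3 = (11.7 − 2.8)/2 = 4.45 m; q_3 = 0.91 × 1.86 × 4.45 = 7.532 m³/s
w_4 = (16.1 − 7.9)/2 = 4.1 m; q_4 = 0.95 × 1.68 × 4.1 = 6.544 m³/s
w_5 = (16.1 − 11.7)/2 = 2.2 m; q_5 = 0.60 × 0.42 × 2.2 = 0.5544 m³/s
Q = Σ qᵢ = 18.92 m³/s

18.9 m³/s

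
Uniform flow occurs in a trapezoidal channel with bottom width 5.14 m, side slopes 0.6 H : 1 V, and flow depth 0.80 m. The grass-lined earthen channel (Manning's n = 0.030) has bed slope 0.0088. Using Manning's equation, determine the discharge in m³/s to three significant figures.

A = (b + z·y)·y = (5.14 + 0.6×0.80)×0.80 = 4.496 m²
P = b + 2y√(1+z²) = 5.14 + 2×0.80×√(1+0.6²) = 7.006 m
R = A/P = 4.496/7.006 = 0.6417 m
Q = (1/n)·A·R^(2/3)·S^(1/2) = (1/0.030) × 4.496 × 0.6417^(2/3) × 0.0088^(1/2) = 10.46 m³/s

10.5 m³/s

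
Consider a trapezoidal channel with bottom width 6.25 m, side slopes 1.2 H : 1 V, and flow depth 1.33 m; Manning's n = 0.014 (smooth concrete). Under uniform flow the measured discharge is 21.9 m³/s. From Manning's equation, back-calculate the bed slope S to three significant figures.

0.000860

A = (b + z·y)·y = (6.25 + 1.2×1.33)×1.33 = 10.44 m²
P = b + 2y√(1+z²) = 6.25 + 2×1.33×√(1+1.2²) = 10.41 m
R = A/P = 10.44/10.41 = 1.003 m
S = (Q·n / (1·A·R^(2/3)))² = (21.9×0.014 / (1×10.44×1.002))² = 0.0008599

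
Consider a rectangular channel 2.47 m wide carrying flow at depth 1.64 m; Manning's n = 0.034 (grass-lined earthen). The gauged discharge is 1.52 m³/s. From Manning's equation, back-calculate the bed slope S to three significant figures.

A = b·y = 2.47 × 1.64 = 4.051 m²
P = b + 2y = 2.47 + 2×1.64 = 5.750 m
R = A/P = 4.051/5.750 = 0.7045 m
S = (Q·n / (1·A·R^(2/3)))² = (1.52×0.034 / (1×4.051×0.7917))² = 0.0002597

0.000260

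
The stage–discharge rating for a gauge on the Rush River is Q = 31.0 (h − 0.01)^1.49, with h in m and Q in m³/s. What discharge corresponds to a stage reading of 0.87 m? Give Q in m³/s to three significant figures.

24.8 m³/s

Q = 31.0 × (0.87 − 0.01)^1.49 = 31.0 × 0.86^1.49 = 24.76 m³/s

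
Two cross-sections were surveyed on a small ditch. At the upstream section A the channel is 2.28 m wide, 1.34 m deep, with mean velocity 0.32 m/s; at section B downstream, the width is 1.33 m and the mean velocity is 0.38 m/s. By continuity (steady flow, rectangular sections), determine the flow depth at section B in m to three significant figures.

Q = A₁V₁ = (2.28×1.34) × 0.32 = 0.9777 m³/s
d₂ = Q/(b₂ V₂) = 0.9777/(1.33×0.38) = 1.934 m

1.93 m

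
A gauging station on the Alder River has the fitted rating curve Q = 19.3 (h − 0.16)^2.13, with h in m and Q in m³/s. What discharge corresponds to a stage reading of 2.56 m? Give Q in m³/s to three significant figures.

Q = 19.3 × (2.56 − 0.16)^2.13 = 19.3 × 2.4^2.13 = 124.6 m³/s

125 m³/s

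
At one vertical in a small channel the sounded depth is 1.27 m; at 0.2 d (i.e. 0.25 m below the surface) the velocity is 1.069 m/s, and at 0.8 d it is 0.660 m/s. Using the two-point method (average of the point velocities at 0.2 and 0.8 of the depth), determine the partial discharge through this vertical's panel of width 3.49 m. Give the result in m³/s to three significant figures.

3.83 m³/s

v̄ = (1.069 + 0.660) / 2 = 0.8645 m/s
q = v̄ × d × w = 0.8645 × 1.27 × 3.49 = 3.832 m³/s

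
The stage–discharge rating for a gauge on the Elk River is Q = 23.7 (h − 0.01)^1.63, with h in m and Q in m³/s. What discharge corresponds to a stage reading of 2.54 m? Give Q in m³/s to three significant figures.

108 m³/s

Q = 23.7 × (2.54 − 0.01)^1.63 = 23.7 × 2.53^1.63 = 107.6 m³/s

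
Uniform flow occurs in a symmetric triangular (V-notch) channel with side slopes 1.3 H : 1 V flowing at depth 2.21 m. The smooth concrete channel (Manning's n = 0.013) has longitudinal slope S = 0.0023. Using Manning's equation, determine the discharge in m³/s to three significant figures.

A = z·y² = 1.3×2.21² = 6.349 m²
P = 2y√(1+z²) = 2×2.21×√(1+1.3²) = 7.249 m
R = A/P = 6.349/7.249 = 0.8758 m
Q = (1/n)·A·R^(2/3)·S^(1/2) = (1/0.013) × 6.349 × 0.8758^(2/3) × 0.0023^(1/2) = 21.44 m³/s

21.4 m³/s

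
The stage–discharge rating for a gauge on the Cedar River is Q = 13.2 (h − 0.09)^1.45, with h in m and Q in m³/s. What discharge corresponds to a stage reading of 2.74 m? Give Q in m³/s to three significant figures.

Q = 13.2 × (2.74 − 0.09)^1.45 = 13.2 × 2.65^1.45 = 54.24 m³/s

54.2 m³/s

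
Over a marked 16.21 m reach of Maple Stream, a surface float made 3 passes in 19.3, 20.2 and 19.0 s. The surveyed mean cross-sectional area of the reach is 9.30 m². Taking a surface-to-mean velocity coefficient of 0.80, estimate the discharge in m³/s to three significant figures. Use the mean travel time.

6.18 m³/s

t̄ = (19.3 + 20.2 + 19.0) / 3 = 19.5 s
v_surface = L / t̄ = 16.21 / 19.5 = 0.8313 m/s
v_mean = 0.80 × 0.8313 = 0.6650 m/s
Q = A × v_mean = 9.30 × 0.6650 = 6.185 m³/s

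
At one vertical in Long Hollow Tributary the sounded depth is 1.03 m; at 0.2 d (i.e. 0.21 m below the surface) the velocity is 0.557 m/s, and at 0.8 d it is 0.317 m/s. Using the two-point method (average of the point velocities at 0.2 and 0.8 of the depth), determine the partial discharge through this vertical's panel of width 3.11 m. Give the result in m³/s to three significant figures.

v̄ = (0.557 + 0.317) / 2 = 0.4370 m/s
q = v̄ × d × w = 0.4370 × 1.03 × 3.11 = 1.400 m³/s

1.40 m³/s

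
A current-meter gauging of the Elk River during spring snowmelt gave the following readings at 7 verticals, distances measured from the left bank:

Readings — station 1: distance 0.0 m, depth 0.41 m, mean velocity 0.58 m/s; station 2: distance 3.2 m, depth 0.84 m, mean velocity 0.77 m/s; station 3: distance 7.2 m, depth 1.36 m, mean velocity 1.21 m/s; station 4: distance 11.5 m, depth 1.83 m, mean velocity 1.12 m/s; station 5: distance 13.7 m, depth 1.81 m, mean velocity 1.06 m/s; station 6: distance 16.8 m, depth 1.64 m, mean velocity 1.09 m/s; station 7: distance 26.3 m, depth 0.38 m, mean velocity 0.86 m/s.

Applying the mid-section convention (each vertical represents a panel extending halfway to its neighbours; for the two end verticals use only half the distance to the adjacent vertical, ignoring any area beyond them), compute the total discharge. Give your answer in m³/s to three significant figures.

w_1 = (3.2 − 0.0)/2 = 1.6 m; q_1 = 0.58 × 0.41 × 1.6 = 0.3805 m³/s
w_2 = (7.2 − 0.0)/2 = 3.6 m; q_2 = 0.77 × 0.84 × 3.6 = 2.328 m³/s
w_3 = (11.5 − 3.2)/2 = 4.15 m; q_3 = 1.21 × 1.36 × 4.15 = 6.829 m³/s
w_4 = (13.7 − 7.2)/2 = 3.25 m; q_4 = 1.12 × 1.83 × 3.25 = 6.661 m³/s
w_5 = (16.8 − 11.5)/2 = 2.65 m; q_5 = 1.06 × 1.81 × 2.65 = 5.084 m³/s
w_6 = (26.3 − 13.7)/2 = 6.3 m; q_6 = 1.09 × 1.64 × 6.3 = 11.26 m³/s
w_7 = (26.3 − 16.8)/2 = 4.75 m; q_7 = 0.86 × 0.38 × 4.75 = 1.552 m³/s
Q = Σ qᵢ = 34.10 m³/s

34.1 m³/s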